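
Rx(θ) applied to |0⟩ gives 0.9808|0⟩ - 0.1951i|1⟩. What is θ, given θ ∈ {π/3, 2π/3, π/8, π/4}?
π/8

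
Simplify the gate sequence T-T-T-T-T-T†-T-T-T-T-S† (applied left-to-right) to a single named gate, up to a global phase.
S†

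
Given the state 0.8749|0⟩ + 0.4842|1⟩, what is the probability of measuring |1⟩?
0.2344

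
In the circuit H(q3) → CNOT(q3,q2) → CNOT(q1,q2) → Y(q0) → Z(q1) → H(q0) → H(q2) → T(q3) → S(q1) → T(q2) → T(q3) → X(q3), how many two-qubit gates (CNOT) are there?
2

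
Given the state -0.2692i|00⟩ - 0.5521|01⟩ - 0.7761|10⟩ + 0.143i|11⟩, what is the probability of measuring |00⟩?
0.07247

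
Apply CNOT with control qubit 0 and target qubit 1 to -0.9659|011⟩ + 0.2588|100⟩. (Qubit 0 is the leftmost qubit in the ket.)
-0.9659|011⟩ + 0.2588|110⟩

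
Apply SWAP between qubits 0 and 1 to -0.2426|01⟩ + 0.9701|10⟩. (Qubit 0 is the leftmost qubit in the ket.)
0.9701|01⟩ - 0.2426|10⟩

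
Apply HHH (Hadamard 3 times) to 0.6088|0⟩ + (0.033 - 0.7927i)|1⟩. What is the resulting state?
(0.4538 - 0.5605i)|0⟩ + (0.4072 + 0.5605i)|1⟩

H² = I, so H^3 = H: a single Hadamard. With (a, b) = (0.6088, (0.033 - 0.7927i)), H gives ((a + b)/√2, (a − b)/√2) = ((0.4538 - 0.5605i), (0.4072 + 0.5605i)).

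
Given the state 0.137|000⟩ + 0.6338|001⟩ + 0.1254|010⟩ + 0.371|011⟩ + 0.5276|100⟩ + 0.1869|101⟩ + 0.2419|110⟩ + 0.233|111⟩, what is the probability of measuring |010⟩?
0.01573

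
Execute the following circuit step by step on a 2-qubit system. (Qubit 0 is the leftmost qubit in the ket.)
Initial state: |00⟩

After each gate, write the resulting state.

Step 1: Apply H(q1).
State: 1/√2|00⟩ + 1/√2|01⟩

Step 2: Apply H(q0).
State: 1/2|00⟩ + 1/2|01⟩ + 1/2|10⟩ + 1/2|11⟩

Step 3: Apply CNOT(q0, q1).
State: 1/2|00⟩ + 1/2|01⟩ + 1/2|10⟩ + 1/2|11⟩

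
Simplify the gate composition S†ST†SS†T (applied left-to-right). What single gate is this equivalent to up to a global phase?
I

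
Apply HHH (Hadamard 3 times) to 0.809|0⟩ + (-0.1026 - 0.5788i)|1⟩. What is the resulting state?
(0.4995 - 0.4093i)|0⟩ + (0.6446 + 0.4093i)|1⟩

H² = I, so H^3 = H: a single Hadamard. With (a, b) = (0.809, (-0.1026 - 0.5788i)), H gives ((a + b)/√2, (a − b)/√2) = ((0.4995 - 0.4093i), (0.6446 + 0.4093i)).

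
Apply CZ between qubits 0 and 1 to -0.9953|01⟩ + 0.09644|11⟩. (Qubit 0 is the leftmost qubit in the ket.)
-0.9953|01⟩ - 0.09644|11⟩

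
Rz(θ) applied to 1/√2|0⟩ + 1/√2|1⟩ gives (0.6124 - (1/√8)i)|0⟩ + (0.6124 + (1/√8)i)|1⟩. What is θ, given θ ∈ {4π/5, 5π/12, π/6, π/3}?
π/3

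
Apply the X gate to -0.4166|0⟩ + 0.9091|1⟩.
0.9091|0⟩ - 0.4166|1⟩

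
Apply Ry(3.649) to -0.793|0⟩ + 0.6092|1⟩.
-0.3907|0⟩ - 0.9205|1⟩

Ry(3.649) = [[cos(θ/2), −sin(θ/2)], [sin(θ/2), cos(θ/2)]]; θ = 3.649, cos(θ/2) ≈ -0.250991, sin(θ/2) ≈ 0.967989.
With a = amp(|0⟩) = -0.793 and b = amp(|1⟩) = 0.6092:
new amp(|0⟩) = (-0.250991)·a + (-0.967989)·b = -0.3907
new amp(|1⟩) = (0.967989)·a + (-0.250991)·b = -0.9205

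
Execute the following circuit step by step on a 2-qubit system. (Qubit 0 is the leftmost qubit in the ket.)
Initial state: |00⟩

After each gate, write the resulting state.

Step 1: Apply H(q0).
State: 1/√2|00⟩ + 1/√2|10⟩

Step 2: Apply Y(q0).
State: -(1/√2)i|00⟩ + (1/√2)i|10⟩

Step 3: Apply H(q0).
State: -i|10⟩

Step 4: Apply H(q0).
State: -(1/√2)i|00⟩ + (1/√2)i|10⟩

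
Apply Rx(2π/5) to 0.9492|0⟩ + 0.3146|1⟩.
(0.7679 - 0.1849i)|0⟩ + (0.2545 - 0.5579i)|1⟩

Rx(2π/5) = [[cos(θ/2), −i·sin(θ/2)], [−i·sin(θ/2), cos(θ/2)]]; θ = 2π/5, cos(θ/2) ≈ 0.809017, sin(θ/2) ≈ 0.587785.
With a = amp(|0⟩) = 0.9492 and b = amp(|1⟩) = 0.3146:
new amp(|0⟩) = (0.809017)·a + (-0.587785i)·b = (0.7679 - 0.1849i)
new amp(|1⟩) = (-0.587785i)·a + (0.809017)·b = (0.2545 - 0.5579i)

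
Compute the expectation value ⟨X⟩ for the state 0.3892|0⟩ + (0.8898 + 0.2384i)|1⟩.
0.6926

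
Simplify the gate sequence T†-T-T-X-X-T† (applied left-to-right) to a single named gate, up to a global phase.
I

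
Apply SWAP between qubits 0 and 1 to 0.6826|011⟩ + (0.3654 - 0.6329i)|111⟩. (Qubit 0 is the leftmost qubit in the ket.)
0.6826|101⟩ + (0.3654 - 0.6329i)|111⟩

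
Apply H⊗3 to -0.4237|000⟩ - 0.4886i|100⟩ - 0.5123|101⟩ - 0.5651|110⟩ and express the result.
(-0.5307 - 0.1727i)|000⟩ + (-0.1685 - 0.1727i)|001⟩ + (-0.1311 - 0.1727i)|010⟩ + (0.2311 - 0.1727i)|011⟩ + (0.2311 + 0.1727i)|100⟩ + (-0.1311 + 0.1727i)|101⟩ + (-0.1685 + 0.1727i)|110⟩ + (-0.5307 + 0.1727i)|111⟩

H⊗3 gives amp(|y⟩) = (1/2√2) Σ_x (−1)^(x·y) amp(|x⟩), where x·y is the number of positions in which both x and y have a 1.
|000⟩: (-0.4237 - 0.4886i - 0.5123 - 0.5651)/(2√2) = (-0.5307 - 0.1727i)
|001⟩: (-0.4237 - 0.4886i + 0.5123 - 0.5651)/(2√2) = (-0.1685 - 0.1727i)
|010⟩: (-0.4237 - 0.4886i - 0.5123 + 0.5651)/(2√2) = (-0.1311 - 0.1727i)
|011⟩: (-0.4237 - 0.4886i + 0.5123 + 0.5651)/(2√2) = (0.2311 - 0.1727i)
|100⟩: (-0.4237 + 0.4886i + 0.5123 + 0.5651)/(2√2) = (0.2311 + 0.1727i)
|101⟩: (-0.4237 + 0.4886i - 0.5123 + 0.5651)/(2√2) = (-0.1311 + 0.1727i)
|110⟩: (-0.4237 + 0.4886i + 0.5123 - 0.5651)/(2√2) = (-0.1685 + 0.1727i)
|111⟩: (-0.4237 + 0.4886i - 0.5123 - 0.5651)/(2√2) = (-0.5307 + 0.1727i)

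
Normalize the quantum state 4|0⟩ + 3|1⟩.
0.8|0⟩ + 0.6|1⟩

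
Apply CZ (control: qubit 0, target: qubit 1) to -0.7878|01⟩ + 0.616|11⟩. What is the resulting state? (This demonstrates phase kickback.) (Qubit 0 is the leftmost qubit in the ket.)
-0.7878|01⟩ - 0.616|11⟩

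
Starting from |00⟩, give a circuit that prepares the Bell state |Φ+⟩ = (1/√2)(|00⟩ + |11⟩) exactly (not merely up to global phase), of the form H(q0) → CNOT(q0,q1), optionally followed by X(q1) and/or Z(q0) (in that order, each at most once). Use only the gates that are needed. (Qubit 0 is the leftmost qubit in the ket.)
H(q0) → CNOT(q0,q1)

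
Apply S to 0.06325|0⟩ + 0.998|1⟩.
0.06325|0⟩ + 0.998i|1⟩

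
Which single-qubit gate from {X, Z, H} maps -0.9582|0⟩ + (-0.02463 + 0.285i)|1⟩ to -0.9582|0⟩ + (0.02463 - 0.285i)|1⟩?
Z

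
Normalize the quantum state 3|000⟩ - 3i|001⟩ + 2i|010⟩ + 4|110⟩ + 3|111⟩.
0.4376|000⟩ - 0.4376i|001⟩ + 0.2917i|010⟩ + 0.5835|110⟩ + 0.4376|111⟩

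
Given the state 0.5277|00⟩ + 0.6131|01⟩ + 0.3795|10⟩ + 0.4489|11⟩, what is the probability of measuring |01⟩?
0.3759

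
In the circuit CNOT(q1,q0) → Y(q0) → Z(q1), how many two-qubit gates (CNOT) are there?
1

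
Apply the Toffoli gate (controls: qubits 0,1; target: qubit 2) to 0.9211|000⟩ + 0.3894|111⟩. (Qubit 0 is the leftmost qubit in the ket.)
0.9211|000⟩ + 0.3894|110⟩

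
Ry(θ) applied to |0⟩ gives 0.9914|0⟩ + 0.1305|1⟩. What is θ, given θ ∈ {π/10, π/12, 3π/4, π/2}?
π/12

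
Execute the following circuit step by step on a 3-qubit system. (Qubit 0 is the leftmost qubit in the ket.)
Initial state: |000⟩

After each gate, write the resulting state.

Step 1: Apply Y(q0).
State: i|100⟩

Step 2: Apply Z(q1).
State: i|100⟩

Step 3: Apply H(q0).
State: (1/√2)i|000⟩ - (1/√2)i|100⟩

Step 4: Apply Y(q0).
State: -1/√2|000⟩ - 1/√2|100⟩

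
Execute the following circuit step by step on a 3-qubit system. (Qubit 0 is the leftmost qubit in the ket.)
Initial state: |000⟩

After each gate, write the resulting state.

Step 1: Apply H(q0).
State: 1/√2|000⟩ + 1/√2|100⟩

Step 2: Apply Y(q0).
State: -(1/√2)i|000⟩ + (1/√2)i|100⟩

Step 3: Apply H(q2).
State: -(1/2)i|000⟩ - (1/2)i|001⟩ + (1/2)i|100⟩ + (1/2)i|101⟩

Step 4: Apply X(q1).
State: -(1/2)i|010⟩ - (1/2)i|011⟩ + (1/2)i|110⟩ + (1/2)i|111⟩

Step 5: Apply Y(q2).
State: -1/2|010⟩ + 1/2|011⟩ + 1/2|110⟩ - 1/2|111⟩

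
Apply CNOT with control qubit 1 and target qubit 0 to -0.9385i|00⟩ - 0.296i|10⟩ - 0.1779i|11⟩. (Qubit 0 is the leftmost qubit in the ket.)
-0.9385i|00⟩ - 0.1779i|01⟩ - 0.296i|10⟩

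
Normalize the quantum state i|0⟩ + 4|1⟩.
0.2425i|0⟩ + 0.9701|1⟩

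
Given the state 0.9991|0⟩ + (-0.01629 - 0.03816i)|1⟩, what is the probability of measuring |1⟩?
0.001722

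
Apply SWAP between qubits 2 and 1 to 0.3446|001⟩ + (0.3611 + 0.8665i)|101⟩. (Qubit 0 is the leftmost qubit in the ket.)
0.3446|010⟩ + (0.3611 + 0.8665i)|110⟩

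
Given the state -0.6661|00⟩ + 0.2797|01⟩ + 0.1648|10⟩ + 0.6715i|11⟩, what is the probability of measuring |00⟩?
0.4437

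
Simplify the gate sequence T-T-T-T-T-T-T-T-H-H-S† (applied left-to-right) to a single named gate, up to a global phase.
S†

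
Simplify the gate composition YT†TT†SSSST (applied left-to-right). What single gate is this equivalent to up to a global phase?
Y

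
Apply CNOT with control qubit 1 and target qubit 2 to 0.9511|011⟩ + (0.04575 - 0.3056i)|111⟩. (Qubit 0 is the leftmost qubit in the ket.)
0.9511|010⟩ + (0.04575 - 0.3056i)|110⟩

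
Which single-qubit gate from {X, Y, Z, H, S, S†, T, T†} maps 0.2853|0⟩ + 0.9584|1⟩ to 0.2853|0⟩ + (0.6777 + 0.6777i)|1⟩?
T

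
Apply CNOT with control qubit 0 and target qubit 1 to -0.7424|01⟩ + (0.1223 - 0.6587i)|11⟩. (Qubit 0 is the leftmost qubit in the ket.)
-0.7424|01⟩ + (0.1223 - 0.6587i)|10⟩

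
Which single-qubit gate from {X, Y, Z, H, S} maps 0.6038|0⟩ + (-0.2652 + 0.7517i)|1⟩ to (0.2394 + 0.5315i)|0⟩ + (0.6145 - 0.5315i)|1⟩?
H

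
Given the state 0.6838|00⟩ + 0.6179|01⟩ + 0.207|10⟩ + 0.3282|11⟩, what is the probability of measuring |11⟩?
0.1077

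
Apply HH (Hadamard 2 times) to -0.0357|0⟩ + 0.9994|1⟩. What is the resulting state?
-0.0357|0⟩ + 0.9994|1⟩

H² = I, so an even number of Hadamards cancels: H^2 = I and the state is unchanged.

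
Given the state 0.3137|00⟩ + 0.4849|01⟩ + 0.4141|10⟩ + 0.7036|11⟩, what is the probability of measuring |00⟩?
0.09841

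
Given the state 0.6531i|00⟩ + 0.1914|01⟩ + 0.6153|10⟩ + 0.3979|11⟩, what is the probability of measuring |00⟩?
0.4265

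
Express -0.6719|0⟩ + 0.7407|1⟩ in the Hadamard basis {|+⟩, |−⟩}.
0.04865|+⟩ - 0.9989|−⟩

With |ψ⟩ = α|0⟩ + β|1⟩, the Hadamard-basis coefficients are ⟨+|ψ⟩ = (α + β)/√2 and ⟨−|ψ⟩ = (α − β)/√2.
Here α = -0.6719, β = 0.7407: (α + β)/√2 = 0.04865, (α − β)/√2 = -0.9989.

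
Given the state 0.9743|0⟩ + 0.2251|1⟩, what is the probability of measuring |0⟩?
0.9493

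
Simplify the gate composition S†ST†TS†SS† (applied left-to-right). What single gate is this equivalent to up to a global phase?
S†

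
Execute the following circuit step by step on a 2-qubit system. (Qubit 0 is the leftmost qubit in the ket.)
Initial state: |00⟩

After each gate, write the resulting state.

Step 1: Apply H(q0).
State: 1/√2|00⟩ + 1/√2|10⟩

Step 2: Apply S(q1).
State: 1/√2|00⟩ + 1/√2|10⟩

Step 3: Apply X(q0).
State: 1/√2|00⟩ + 1/√2|10⟩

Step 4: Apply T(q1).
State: 1/√2|00⟩ + 1/√2|10⟩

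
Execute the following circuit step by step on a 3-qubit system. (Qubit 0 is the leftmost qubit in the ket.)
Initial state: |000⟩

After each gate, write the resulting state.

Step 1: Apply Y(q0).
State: i|100⟩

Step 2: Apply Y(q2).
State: -|101⟩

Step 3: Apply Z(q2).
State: |101⟩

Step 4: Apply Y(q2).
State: -i|100⟩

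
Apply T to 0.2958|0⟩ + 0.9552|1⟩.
0.2958|0⟩ + (0.6754 + 0.6754i)|1⟩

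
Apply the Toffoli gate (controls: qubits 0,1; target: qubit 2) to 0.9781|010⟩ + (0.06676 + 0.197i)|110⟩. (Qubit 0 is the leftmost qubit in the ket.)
0.9781|010⟩ + (0.06676 + 0.197i)|111⟩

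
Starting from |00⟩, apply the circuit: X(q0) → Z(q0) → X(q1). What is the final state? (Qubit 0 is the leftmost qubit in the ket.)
-|11⟩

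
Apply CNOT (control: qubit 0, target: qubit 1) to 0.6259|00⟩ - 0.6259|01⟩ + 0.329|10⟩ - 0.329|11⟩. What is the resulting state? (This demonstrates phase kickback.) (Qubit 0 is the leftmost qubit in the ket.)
0.6259|00⟩ - 0.6259|01⟩ - 0.329|10⟩ + 0.329|11⟩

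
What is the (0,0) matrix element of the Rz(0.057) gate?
(0.9996 - 0.0285i)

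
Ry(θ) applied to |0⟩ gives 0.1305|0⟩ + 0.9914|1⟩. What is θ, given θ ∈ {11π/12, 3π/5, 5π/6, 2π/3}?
11π/12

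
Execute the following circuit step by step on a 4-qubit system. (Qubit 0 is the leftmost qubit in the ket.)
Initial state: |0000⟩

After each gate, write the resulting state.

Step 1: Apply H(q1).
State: 1/√2|0000⟩ + 1/√2|0100⟩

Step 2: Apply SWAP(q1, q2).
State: 1/√2|0000⟩ + 1/√2|0010⟩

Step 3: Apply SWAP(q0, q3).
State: 1/√2|0000⟩ + 1/√2|0010⟩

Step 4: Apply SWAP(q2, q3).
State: 1/√2|0000⟩ + 1/√2|0001⟩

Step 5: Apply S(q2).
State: 1/√2|0000⟩ + 1/√2|0001⟩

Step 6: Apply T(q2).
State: 1/√2|0000⟩ + 1/√2|0001⟩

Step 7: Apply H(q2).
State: 1/2|0000⟩ + 1/2|0001⟩ + 1/2|0010⟩ + 1/2|0011⟩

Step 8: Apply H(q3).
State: 1/√2|0000⟩ + 1/√2|0010⟩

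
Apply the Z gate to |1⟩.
-|1⟩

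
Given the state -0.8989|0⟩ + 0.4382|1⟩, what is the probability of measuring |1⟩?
0.192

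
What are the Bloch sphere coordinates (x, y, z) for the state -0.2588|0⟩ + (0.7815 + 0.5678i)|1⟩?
(-0.4045, -0.2939, -0.8662)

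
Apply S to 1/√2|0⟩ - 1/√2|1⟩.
1/√2|0⟩ - (1/√2)i|1⟩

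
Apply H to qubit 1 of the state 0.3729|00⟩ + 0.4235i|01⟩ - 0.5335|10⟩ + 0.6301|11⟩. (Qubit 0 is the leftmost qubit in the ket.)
(0.2637 + 0.2995i)|00⟩ + (0.2637 - 0.2995i)|01⟩ + 0.06831|10⟩ - 0.8228|11⟩

H on qubit 1 mixes each pair of kets that differ only in qubit 1: amplitudes (a, b) of (|…0…⟩, |…1…⟩) become ((a + b)/√2, (a − b)/√2). Kets absent from the input have amplitude 0.
(|00⟩, |01⟩): (a, b) = (0.3729, 0.4235i) → ((0.2637 + 0.2995i), (0.2637 - 0.2995i))
(|10⟩, |11⟩): (a, b) = (-0.5335, 0.6301) → (0.06831, -0.8228)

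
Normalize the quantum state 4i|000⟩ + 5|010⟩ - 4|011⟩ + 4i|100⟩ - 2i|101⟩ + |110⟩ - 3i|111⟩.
0.4288i|000⟩ + 0.5361|010⟩ - 0.4288|011⟩ + 0.4288i|100⟩ - 0.2144i|101⟩ + 0.1072|110⟩ - 0.3216i|111⟩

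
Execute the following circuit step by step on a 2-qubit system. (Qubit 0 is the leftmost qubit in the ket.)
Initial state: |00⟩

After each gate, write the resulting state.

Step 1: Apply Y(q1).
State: i|01⟩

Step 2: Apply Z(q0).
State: i|01⟩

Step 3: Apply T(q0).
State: i|01⟩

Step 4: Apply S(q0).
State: i|01⟩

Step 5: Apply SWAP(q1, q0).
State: i|10⟩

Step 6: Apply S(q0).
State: -|10⟩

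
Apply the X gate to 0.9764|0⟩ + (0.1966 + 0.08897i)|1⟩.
(0.1966 + 0.08897i)|0⟩ + 0.9764|1⟩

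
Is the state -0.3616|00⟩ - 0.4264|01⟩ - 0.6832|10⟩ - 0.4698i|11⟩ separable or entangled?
Entangled

Writing the state as a|00⟩ + b|01⟩ + c|10⟩ + d|11⟩, it is a product state iff ad − bc = 0.
Here (a, b, c, d) = (-0.3616, -0.4264, -0.6832, -0.4698i): ad − bc = (-0.3616)(-0.4698i) − (-0.4264)(-0.6832) = (-0.2913 + 0.1699i) ≠ 0, so the state is entangled.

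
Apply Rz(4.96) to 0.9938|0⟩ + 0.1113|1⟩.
(-0.7841 - 0.6106i)|0⟩ + (-0.08782 + 0.06838i)|1⟩

Rz(4.96) = [[e^(−iθ/2), 0], [0, e^(iθ/2)]] with e^(±iθ/2) = cos(θ/2) ± i·sin(θ/2); θ = 4.96, cos(θ/2) ≈ -0.789015, sin(θ/2) ≈ 0.614374.
With a = amp(|0⟩) = 0.9938 and b = amp(|1⟩) = 0.1113:
new amp(|0⟩) = (-0.789015 - 0.614374i)·a = (-0.7841 - 0.6106i)
new amp(|1⟩) = (-0.789015 + 0.614374i)·b = (-0.08782 + 0.06838i)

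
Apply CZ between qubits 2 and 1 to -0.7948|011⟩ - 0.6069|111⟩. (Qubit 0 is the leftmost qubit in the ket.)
0.7948|011⟩ + 0.6069|111⟩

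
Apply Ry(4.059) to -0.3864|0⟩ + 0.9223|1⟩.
-0.6559|0⟩ - 0.7548|1⟩

Ry(4.059) = [[cos(θ/2), −sin(θ/2)], [sin(θ/2), cos(θ/2)]]; θ = 4.059, cos(θ/2) ≈ -0.442786, sin(θ/2) ≈ 0.896627.
With a = amp(|0⟩) = -0.3864 and b = amp(|1⟩) = 0.9223:
new amp(|0⟩) = (-0.442786)·a + (-0.896627)·b = -0.6559
new amp(|1⟩) = (0.896627)·a + (-0.442786)·b = -0.7548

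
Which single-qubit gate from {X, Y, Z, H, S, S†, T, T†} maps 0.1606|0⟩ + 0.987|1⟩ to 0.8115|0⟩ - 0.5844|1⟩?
H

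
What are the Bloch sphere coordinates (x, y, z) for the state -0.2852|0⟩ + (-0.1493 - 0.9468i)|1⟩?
(0.08516, 0.5401, -0.8374)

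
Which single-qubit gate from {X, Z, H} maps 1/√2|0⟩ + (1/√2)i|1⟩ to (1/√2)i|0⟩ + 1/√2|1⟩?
X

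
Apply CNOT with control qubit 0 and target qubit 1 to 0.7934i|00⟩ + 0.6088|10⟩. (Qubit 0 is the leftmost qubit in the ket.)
0.7934i|00⟩ + 0.6088|11⟩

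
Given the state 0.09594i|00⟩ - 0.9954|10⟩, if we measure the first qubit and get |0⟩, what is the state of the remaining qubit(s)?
i|0⟩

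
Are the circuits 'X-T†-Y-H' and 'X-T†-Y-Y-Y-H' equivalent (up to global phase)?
Yes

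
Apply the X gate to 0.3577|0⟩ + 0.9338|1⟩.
0.9338|0⟩ + 0.3577|1⟩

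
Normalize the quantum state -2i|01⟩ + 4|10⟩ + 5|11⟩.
-0.2981i|01⟩ + 0.5963|10⟩ + 0.7454|11⟩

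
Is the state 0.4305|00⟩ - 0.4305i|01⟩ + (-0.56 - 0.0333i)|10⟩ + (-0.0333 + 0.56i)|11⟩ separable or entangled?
Separable

Writing the state as a|00⟩ + b|01⟩ + c|10⟩ + d|11⟩, it is a product state iff ad − bc = 0.
Here (a, b, c, d) = (0.4305, -0.4305i, (-0.56 - 0.0333i), (-0.0333 + 0.56i)): ad − bc = (0.4305)(-0.0333 + 0.56i) − (-0.4305i)(-0.56 - 0.0333i) = 0, so the state is separable.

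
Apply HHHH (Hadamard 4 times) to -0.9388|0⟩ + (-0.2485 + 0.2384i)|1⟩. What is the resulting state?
-0.9388|0⟩ + (-0.2485 + 0.2384i)|1⟩

H² = I, so an even number of Hadamards cancels: H^4 = I and the state is unchanged.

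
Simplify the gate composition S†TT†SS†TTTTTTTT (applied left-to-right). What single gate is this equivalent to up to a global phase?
S†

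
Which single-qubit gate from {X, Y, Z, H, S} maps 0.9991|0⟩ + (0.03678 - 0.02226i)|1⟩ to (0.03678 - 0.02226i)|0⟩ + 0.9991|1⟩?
X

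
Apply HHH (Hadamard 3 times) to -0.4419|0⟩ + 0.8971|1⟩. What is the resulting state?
0.3219|0⟩ - 0.9468|1⟩

H² = I, so H^3 = H: a single Hadamard. With (a, b) = (-0.4419, 0.8971), H gives ((a + b)/√2, (a − b)/√2) = (0.3219, -0.9468).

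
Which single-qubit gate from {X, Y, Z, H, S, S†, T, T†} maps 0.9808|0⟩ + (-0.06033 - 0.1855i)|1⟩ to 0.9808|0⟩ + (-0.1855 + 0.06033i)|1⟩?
S†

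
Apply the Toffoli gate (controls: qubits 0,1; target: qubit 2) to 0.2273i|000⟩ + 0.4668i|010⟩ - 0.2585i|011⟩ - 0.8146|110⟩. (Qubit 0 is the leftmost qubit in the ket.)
0.2273i|000⟩ + 0.4668i|010⟩ - 0.2585i|011⟩ - 0.8146|111⟩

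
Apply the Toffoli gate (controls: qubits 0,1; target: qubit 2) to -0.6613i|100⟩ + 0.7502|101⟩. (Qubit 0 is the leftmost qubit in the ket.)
-0.6613i|100⟩ + 0.7502|101⟩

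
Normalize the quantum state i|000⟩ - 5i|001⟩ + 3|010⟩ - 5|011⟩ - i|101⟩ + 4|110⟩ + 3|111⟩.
0.1078i|000⟩ - 0.5392i|001⟩ + 0.3235|010⟩ - 0.5392|011⟩ - 0.1078i|101⟩ + 0.4313|110⟩ + 0.3235|111⟩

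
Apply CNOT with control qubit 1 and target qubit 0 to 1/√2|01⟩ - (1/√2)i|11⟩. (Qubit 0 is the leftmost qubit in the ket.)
-(1/√2)i|01⟩ + 1/√2|11⟩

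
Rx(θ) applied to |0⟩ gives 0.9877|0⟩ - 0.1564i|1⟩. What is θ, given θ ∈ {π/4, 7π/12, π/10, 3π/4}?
π/10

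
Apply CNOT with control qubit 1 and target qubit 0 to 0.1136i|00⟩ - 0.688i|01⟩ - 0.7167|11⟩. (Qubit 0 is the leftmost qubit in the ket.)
0.1136i|00⟩ - 0.7167|01⟩ - 0.688i|11⟩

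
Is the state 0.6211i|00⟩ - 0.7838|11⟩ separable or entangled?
Entangled

Writing the state as a|00⟩ + b|01⟩ + c|10⟩ + d|11⟩, it is a product state iff ad − bc = 0.
Here (a, b, c, d) = (0.6211i, 0, 0, -0.7838): ad − bc = (0.6211i)(-0.7838) − (0)(0) = -0.4868i ≠ 0, so the state is entangled.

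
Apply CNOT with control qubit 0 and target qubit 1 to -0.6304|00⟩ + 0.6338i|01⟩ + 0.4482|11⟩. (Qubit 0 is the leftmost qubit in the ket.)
-0.6304|00⟩ + 0.6338i|01⟩ + 0.4482|10⟩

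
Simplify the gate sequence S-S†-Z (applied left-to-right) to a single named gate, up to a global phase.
Z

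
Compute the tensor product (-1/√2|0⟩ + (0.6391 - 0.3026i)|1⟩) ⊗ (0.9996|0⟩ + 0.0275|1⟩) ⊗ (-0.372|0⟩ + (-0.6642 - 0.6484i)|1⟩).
0.2629|000⟩ + (0.4695 + 0.4583i)|001⟩ + 0.007234|010⟩ + (0.01292 + 0.01261i)|011⟩ + (-0.2377 + 0.1125i)|100⟩ + (-0.6204 - 0.2133i)|101⟩ + (-0.006538 + 0.003096i)|110⟩ + (-0.01707 - 0.005869i)|111⟩

amp(|b₁b₂…⟩) = product of the factor amplitudes for bits b₁, b₂, …; only kets whose every factor amplitude is nonzero survive.
|000⟩: (-1/√2)(0.9996)(-0.372) = 0.2629
|001⟩: (-1/√2)(0.9996)(-0.6642 - 0.6484i) = (0.4695 + 0.4583i)
|010⟩: (-1/√2)(0.0275)(-0.372) = 0.007234
|011⟩: (-1/√2)(0.0275)(-0.6642 - 0.6484i) = (0.01292 + 0.01261i)
|100⟩: (0.6391 - 0.3026i)(0.9996)(-0.372) = (-0.2377 + 0.1125i)
|101⟩: (0.6391 - 0.3026i)(0.9996)(-0.6642 - 0.6484i) = (-0.6204 - 0.2133i)
|110⟩: (0.6391 - 0.3026i)(0.0275)(-0.372) = (-0.006538 + 0.003096i)
|111⟩: (0.6391 - 0.3026i)(0.0275)(-0.6642 - 0.6484i) = (-0.01707 - 0.005869i)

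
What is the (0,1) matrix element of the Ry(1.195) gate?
-0.5626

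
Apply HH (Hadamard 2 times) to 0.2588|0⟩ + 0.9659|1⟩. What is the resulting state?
0.2588|0⟩ + 0.9659|1⟩

H² = I, so an even number of Hadamards cancels: H^2 = I and the state is unchanged.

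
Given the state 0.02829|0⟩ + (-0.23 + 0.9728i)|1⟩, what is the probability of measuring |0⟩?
0.0008003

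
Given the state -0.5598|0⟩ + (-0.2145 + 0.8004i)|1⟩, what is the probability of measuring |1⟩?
0.6867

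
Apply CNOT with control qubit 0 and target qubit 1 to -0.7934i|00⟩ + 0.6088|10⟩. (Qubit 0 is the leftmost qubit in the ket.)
-0.7934i|00⟩ + 0.6088|11⟩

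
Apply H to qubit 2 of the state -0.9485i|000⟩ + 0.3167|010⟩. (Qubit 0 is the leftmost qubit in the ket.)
-0.6707i|000⟩ - 0.6707i|001⟩ + 0.2239|010⟩ + 0.2239|011⟩

H on qubit 2 mixes each pair of kets that differ only in qubit 2: amplitudes (a, b) of (|…0…⟩, |…1…⟩) become ((a + b)/√2, (a − b)/√2). Kets absent from the input have amplitude 0.
(|000⟩, |001⟩): (a, b) = (-0.9485i, 0) → (-0.6707i, -0.6707i)
(|010⟩, |011⟩): (a, b) = (0.3167, 0) → (0.2239, 0.2239)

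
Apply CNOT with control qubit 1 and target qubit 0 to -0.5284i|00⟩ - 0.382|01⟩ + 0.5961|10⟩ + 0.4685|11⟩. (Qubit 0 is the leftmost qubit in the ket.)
-0.5284i|00⟩ + 0.4685|01⟩ + 0.5961|10⟩ - 0.382|11⟩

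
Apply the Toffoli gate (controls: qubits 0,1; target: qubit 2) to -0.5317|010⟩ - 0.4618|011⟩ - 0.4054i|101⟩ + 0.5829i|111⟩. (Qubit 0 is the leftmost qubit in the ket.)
-0.5317|010⟩ - 0.4618|011⟩ - 0.4054i|101⟩ + 0.5829i|110⟩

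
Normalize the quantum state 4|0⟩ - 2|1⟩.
0.8944|0⟩ - 1/√5|1⟩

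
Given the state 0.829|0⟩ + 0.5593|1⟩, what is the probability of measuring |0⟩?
0.6872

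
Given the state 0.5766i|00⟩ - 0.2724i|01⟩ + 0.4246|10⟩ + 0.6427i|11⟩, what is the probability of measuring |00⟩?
0.3325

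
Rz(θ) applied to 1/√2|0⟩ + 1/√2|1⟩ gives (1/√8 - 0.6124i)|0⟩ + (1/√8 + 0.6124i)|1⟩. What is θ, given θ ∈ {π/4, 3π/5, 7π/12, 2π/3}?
2π/3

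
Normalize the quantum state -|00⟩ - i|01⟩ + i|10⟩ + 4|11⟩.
-0.2294|00⟩ - 0.2294i|01⟩ + 0.2294i|10⟩ + 0.9177|11⟩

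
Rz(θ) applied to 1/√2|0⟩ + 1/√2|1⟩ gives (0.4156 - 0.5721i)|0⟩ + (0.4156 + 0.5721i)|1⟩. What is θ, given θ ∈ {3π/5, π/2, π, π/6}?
3π/5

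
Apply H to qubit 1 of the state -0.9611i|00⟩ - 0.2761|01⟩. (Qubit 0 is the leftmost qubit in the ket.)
(-0.1952 - 0.6796i)|00⟩ + (0.1952 - 0.6796i)|01⟩

H on qubit 1 mixes each pair of kets that differ only in qubit 1: amplitudes (a, b) of (|…0…⟩, |…1…⟩) become ((a + b)/√2, (a − b)/√2). Kets absent from the input have amplitude 0.
(|00⟩, |01⟩): (a, b) = (-0.9611i, -0.2761) → ((-0.1952 - 0.6796i), (0.1952 - 0.6796i))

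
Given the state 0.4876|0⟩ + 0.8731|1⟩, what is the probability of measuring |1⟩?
0.7623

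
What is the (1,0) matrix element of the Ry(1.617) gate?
0.7233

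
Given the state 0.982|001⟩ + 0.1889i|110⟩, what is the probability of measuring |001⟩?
0.9643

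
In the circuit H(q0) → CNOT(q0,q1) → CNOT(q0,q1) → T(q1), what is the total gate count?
4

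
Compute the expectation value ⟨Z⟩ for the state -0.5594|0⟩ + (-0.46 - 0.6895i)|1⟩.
-0.3741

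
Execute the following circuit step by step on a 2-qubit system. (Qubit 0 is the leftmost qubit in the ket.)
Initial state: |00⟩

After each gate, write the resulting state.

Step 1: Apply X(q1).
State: |01⟩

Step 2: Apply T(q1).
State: (1/√2 + (1/√2)i)|01⟩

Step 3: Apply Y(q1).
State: (1/√2 - (1/√2)i)|00⟩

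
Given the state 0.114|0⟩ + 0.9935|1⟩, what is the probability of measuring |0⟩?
0.013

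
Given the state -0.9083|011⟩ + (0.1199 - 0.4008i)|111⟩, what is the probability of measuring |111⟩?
0.175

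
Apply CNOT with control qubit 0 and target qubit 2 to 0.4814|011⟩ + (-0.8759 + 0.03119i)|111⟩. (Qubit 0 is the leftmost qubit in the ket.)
0.4814|011⟩ + (-0.8759 + 0.03119i)|110⟩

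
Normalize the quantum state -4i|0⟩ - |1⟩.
-0.9701i|0⟩ - 0.2425|1⟩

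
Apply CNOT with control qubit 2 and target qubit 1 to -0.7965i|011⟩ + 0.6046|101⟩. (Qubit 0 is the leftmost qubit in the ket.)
-0.7965i|001⟩ + 0.6046|111⟩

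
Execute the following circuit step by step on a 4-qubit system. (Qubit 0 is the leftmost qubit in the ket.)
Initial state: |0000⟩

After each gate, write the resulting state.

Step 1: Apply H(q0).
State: 1/√2|0000⟩ + 1/√2|1000⟩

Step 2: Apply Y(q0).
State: -(1/√2)i|0000⟩ + (1/√2)i|1000⟩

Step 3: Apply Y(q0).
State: 1/√2|0000⟩ + 1/√2|1000⟩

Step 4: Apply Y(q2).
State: (1/√2)i|0010⟩ + (1/√2)i|1010⟩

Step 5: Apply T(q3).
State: (1/√2)i|0010⟩ + (1/√2)i|1010⟩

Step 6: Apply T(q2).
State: (-1/2 + (1/2)i)|0010⟩ + (-1/2 + (1/2)i)|1010⟩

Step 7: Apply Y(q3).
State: (-1/2 - (1/2)i)|0011⟩ + (-1/2 - (1/2)i)|1011⟩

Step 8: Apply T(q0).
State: (-1/2 - (1/2)i)|0011⟩ - (1/√2)i|1011⟩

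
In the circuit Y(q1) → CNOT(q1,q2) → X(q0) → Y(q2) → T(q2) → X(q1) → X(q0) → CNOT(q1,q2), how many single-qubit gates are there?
6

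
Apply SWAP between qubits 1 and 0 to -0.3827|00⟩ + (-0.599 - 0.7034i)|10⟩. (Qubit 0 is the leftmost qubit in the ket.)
-0.3827|00⟩ + (-0.599 - 0.7034i)|01⟩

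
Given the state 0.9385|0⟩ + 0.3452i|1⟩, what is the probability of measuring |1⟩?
0.1192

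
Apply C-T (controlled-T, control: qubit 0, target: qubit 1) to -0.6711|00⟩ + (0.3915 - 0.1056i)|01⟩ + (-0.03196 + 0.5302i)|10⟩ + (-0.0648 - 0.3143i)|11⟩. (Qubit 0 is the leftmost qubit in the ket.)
-0.6711|00⟩ + (0.3915 - 0.1056i)|01⟩ + (-0.03196 + 0.5302i)|10⟩ + (0.1764 - 0.2681i)|11⟩

C-T leaves the control-|0⟩ kets |00⟩, |01⟩ unchanged and applies T to qubit 1 on the control-|1⟩ pair (|10⟩, |11⟩).
T = [[1, 0], [0, (1/√2 + (1/√2)i)]].
With a = amp(|10⟩) = (-0.03196 + 0.5302i) and b = amp(|11⟩) = (-0.0648 - 0.3143i):
new amp(|10⟩) = (1)·a = (-0.03196 + 0.5302i)
new amp(|11⟩) = (1/√2 + (1/√2)i)·b = (0.1764 - 0.2681i)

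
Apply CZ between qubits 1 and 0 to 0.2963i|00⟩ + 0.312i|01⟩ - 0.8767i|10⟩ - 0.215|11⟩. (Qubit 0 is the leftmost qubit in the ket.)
0.2963i|00⟩ + 0.312i|01⟩ - 0.8767i|10⟩ + 0.215|11⟩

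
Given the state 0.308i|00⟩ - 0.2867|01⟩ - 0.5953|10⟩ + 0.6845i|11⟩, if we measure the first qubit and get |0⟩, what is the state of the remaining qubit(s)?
0.732i|0⟩ - 0.6813|1⟩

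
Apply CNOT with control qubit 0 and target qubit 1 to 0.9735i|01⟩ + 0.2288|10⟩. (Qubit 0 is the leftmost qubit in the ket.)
0.9735i|01⟩ + 0.2288|11⟩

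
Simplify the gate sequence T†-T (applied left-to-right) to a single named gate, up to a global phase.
I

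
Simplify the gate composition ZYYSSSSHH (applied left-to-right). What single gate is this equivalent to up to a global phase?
Z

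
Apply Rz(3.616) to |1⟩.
(-0.235 + 0.972i)|1⟩

Rz(3.616) = [[e^(−iθ/2), 0], [0, e^(iθ/2)]] with e^(±iθ/2) = cos(θ/2) ± i·sin(θ/2); θ = 3.616, cos(θ/2) ≈ -0.234986, sin(θ/2) ≈ 0.971999.
With a = amp(|0⟩) = 0 and b = amp(|1⟩) = 1:
new amp(|0⟩) = (-0.234986 - 0.971999i)·a = 0
new amp(|1⟩) = (-0.234986 + 0.971999i)·b = (-0.235 + 0.972i)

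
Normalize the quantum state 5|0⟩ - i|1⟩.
0.9806|0⟩ - 0.1961i|1⟩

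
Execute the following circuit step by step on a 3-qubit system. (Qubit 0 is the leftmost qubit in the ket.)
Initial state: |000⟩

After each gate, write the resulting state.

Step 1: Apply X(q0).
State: |100⟩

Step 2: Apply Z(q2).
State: |100⟩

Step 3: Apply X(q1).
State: |110⟩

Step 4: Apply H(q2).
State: 1/√2|110⟩ + 1/√2|111⟩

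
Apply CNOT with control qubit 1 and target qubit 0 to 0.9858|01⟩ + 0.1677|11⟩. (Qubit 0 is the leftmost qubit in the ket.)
0.1677|01⟩ + 0.9858|11⟩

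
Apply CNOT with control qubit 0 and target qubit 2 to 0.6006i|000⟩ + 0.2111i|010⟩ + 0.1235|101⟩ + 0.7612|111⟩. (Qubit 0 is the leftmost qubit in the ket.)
0.6006i|000⟩ + 0.2111i|010⟩ + 0.1235|100⟩ + 0.7612|110⟩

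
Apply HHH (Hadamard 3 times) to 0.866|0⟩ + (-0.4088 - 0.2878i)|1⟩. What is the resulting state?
(0.3233 - 0.2035i)|0⟩ + (0.9014 + 0.2035i)|1⟩

H² = I, so H^3 = H: a single Hadamard. With (a, b) = (0.866, (-0.4088 - 0.2878i)), H gives ((a + b)/√2, (a − b)/√2) = ((0.3233 - 0.2035i), (0.9014 + 0.2035i)).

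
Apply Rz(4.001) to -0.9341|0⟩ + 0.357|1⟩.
(0.3891 + 0.8492i)|0⟩ + (-0.1487 + 0.3245i)|1⟩

Rz(4.001) = [[e^(−iθ/2), 0], [0, e^(iθ/2)]] with e^(±iθ/2) = cos(θ/2) ± i·sin(θ/2); θ = 4.001, cos(θ/2) ≈ -0.416601, sin(θ/2) ≈ 0.909089.
With a = amp(|0⟩) = -0.9341 and b = amp(|1⟩) = 0.357:
new amp(|0⟩) = (-0.416601 - 0.909089i)·a = (0.3891 + 0.8492i)
new amp(|1⟩) = (-0.416601 + 0.909089i)·b = (-0.1487 + 0.3245i)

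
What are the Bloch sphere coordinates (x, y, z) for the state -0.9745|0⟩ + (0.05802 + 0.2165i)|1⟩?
(-0.1131, -0.422, 0.8994)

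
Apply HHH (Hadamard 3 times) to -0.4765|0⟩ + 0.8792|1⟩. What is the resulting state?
0.2848|0⟩ - 0.9586|1⟩

H² = I, so H^3 = H: a single Hadamard. With (a, b) = (-0.4765, 0.8792), H gives ((a + b)/√2, (a − b)/√2) = (0.2848, -0.9586).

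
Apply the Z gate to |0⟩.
|0⟩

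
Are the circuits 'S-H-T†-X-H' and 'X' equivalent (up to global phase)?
No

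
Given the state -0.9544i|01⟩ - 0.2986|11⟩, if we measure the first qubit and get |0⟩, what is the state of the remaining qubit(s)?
-i|1⟩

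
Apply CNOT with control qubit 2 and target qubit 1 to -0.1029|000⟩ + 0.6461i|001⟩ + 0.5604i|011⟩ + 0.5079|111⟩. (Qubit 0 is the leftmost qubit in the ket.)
-0.1029|000⟩ + 0.5604i|001⟩ + 0.6461i|011⟩ + 0.5079|101⟩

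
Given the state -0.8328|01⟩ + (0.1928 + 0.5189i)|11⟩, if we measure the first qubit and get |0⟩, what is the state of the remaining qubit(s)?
-|1⟩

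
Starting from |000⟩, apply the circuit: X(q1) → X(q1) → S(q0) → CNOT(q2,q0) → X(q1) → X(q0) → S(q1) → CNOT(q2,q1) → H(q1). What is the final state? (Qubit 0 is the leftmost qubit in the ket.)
(1/√2)i|100⟩ - (1/√2)i|110⟩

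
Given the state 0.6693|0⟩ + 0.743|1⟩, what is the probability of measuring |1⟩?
0.552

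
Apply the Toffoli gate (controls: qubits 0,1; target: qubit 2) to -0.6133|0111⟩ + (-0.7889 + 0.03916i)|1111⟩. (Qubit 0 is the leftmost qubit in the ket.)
-0.6133|0111⟩ + (-0.7889 + 0.03916i)|1101⟩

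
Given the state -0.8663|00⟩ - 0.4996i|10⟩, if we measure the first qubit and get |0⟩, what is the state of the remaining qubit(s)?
-|0⟩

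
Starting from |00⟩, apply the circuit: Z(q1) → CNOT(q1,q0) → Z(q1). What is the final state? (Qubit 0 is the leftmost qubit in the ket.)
|00⟩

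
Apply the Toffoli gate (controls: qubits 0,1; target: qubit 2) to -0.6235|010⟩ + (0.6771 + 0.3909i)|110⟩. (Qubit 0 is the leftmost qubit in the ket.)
-0.6235|010⟩ + (0.6771 + 0.3909i)|111⟩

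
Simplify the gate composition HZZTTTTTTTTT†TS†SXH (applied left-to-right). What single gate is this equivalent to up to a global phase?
Z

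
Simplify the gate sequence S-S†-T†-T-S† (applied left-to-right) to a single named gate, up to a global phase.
S†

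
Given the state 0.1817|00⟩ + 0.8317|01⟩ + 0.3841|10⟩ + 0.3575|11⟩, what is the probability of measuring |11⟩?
0.1278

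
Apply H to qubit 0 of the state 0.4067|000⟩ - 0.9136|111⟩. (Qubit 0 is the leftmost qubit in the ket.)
0.2876|000⟩ - 0.646|011⟩ + 0.2876|100⟩ + 0.646|111⟩

H on qubit 0 mixes each pair of kets that differ only in qubit 0: amplitudes (a, b) of (|…0…⟩, |…1…⟩) become ((a + b)/√2, (a − b)/√2). Kets absent from the input have amplitude 0.
(|000⟩, |100⟩): (a, b) = (0.4067, 0) → (0.2876, 0.2876)
(|011⟩, |111⟩): (a, b) = (0, -0.9136) → (-0.646, 0.646)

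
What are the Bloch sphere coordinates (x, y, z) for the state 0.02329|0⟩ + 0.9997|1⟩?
(0.04657, 0, -0.9989)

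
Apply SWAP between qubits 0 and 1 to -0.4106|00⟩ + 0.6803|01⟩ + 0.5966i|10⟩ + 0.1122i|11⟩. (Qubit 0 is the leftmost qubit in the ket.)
-0.4106|00⟩ + 0.5966i|01⟩ + 0.6803|10⟩ + 0.1122i|11⟩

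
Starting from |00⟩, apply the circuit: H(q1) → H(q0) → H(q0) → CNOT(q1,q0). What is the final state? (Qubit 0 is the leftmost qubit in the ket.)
1/√2|00⟩ + 1/√2|11⟩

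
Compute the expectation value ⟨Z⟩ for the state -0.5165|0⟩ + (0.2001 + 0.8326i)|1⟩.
-0.4665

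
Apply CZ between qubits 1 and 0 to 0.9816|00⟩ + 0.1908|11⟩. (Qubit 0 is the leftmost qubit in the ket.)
0.9816|00⟩ - 0.1908|11⟩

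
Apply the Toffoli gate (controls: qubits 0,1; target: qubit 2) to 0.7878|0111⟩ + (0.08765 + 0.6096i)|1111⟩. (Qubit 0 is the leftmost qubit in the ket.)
0.7878|0111⟩ + (0.08765 + 0.6096i)|1101⟩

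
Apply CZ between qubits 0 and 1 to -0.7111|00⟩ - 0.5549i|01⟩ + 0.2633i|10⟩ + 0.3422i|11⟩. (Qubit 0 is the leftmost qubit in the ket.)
-0.7111|00⟩ - 0.5549i|01⟩ + 0.2633i|10⟩ - 0.3422i|11⟩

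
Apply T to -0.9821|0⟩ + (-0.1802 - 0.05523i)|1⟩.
-0.9821|0⟩ + (-0.08837 - 0.1665i)|1⟩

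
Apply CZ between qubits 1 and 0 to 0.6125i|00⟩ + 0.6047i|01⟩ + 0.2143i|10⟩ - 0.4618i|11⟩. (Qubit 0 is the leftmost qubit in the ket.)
0.6125i|00⟩ + 0.6047i|01⟩ + 0.2143i|10⟩ + 0.4618i|11⟩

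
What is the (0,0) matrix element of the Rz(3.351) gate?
(-0.1045 - 0.9945i)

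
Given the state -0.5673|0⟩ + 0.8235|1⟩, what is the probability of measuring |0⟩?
0.3218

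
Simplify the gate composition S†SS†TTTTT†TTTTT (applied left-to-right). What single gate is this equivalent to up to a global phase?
S†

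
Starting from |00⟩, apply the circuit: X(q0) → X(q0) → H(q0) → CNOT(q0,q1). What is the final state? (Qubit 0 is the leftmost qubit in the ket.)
1/√2|00⟩ + 1/√2|11⟩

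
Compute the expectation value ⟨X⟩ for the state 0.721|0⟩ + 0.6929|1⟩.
0.9992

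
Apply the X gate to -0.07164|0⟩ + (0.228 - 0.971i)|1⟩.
(0.228 - 0.971i)|0⟩ - 0.07164|1⟩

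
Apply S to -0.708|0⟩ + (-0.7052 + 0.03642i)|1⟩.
-0.708|0⟩ + (-0.03642 - 0.7052i)|1⟩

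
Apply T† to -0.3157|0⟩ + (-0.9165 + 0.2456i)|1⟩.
-0.3157|0⟩ + (-0.4744 + 0.8217i)|1⟩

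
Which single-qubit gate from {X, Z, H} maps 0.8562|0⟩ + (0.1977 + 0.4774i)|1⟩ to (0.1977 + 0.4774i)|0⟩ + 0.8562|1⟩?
X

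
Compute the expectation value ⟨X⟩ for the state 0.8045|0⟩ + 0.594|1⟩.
0.9557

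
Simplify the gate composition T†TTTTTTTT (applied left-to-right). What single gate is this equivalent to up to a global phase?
T†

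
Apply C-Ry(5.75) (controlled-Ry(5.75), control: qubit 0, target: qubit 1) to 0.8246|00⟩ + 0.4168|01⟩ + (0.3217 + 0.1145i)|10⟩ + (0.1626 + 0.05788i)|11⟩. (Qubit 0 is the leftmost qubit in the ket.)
0.8246|00⟩ + 0.4168|01⟩ + (-0.3532 - 0.1257i)|10⟩ + (-0.07211 - 0.02567i)|11⟩

C-Ry(5.75) leaves the control-|0⟩ kets |00⟩, |01⟩ unchanged and applies Ry(5.75) to qubit 1 on the control-|1⟩ pair (|10⟩, |11⟩).
Ry(5.75) = [[cos(θ/2), −sin(θ/2)], [sin(θ/2), cos(θ/2)]]; θ = 5.75, cos(θ/2) ≈ -0.964674, sin(θ/2) ≈ 0.263446.
With a = amp(|10⟩) = (0.3217 + 0.1145i) and b = amp(|11⟩) = (0.1626 + 0.05788i):
new amp(|10⟩) = (-0.964674)·a + (-0.263446)·b = (-0.3532 - 0.1257i)
new amp(|11⟩) = (0.263446)·a + (-0.964674)·b = (-0.07211 - 0.02567i)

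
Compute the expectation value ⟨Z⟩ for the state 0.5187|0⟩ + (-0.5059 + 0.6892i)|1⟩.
-0.4619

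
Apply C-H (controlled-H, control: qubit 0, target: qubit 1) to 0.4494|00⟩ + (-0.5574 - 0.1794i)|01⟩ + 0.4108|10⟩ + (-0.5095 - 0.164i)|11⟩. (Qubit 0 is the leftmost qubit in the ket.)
0.4494|00⟩ + (-0.5574 - 0.1794i)|01⟩ + (-0.06979 - 0.116i)|10⟩ + (0.6508 + 0.116i)|11⟩

C-H leaves the control-|0⟩ kets |00⟩, |01⟩ unchanged and applies H to qubit 1 on the control-|1⟩ pair (|10⟩, |11⟩).
H = [[1/√2, 1/√2], [1/√2, -1/√2]].
With a = amp(|10⟩) = 0.4108 and b = amp(|11⟩) = (-0.5095 - 0.164i):
new amp(|10⟩) = (1/√2)·a + (1/√2)·b = (-0.06979 - 0.116i)
new amp(|11⟩) = (1/√2)·a + (-1/√2)·b = (0.6508 + 0.116i)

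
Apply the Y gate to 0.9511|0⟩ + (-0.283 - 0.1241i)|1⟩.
(-0.1241 + 0.283i)|0⟩ + 0.9511i|1⟩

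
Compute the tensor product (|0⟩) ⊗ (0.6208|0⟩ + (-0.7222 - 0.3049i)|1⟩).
0.6208|00⟩ + (-0.7222 - 0.3049i)|01⟩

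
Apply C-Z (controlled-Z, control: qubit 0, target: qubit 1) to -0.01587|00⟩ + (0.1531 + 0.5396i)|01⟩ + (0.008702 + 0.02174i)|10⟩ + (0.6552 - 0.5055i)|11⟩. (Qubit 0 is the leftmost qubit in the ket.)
-0.01587|00⟩ + (0.1531 + 0.5396i)|01⟩ + (0.008702 + 0.02174i)|10⟩ + (-0.6552 + 0.5055i)|11⟩

C-Z leaves the control-|0⟩ kets |00⟩, |01⟩ unchanged and applies Z to qubit 1 on the control-|1⟩ pair (|10⟩, |11⟩).
Z = [[1, 0], [0, -1]].
With a = amp(|10⟩) = (0.008702 + 0.02174i) and b = amp(|11⟩) = (0.6552 - 0.5055i):
new amp(|10⟩) = (1)·a = (0.008702 + 0.02174i)
new amp(|11⟩) = (-1)·b = (-0.6552 + 0.5055i)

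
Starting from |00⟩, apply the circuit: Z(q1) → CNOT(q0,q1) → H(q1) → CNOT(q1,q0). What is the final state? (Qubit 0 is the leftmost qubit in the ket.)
1/√2|00⟩ + 1/√2|11⟩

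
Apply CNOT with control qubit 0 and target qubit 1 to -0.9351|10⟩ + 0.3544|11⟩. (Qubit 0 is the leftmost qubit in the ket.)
0.3544|10⟩ - 0.9351|11⟩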